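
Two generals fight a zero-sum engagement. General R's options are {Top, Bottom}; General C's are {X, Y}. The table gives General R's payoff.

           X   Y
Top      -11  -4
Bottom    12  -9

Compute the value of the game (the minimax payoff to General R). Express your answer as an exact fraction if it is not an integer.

Row minima: Top → -11, Bottom → -9; maximin = -9.
Column maxima: X → 12, Y → -4; minimax = -4.
-9 ≠ -4, so there is no saddle point; optimal play is mixed.
Let General R play Top with probability p. Expected payoff against X: (-11)p + 12(1−p) = −23p + 12; against Y: (-4)p + (-9)(1−p) = 5p − 9.
Setting these equal: −23p + 12 = 5p − 9 ⇒ −28p = -21 ⇒ p = 3/4, and the value is (-23)·(3/4) + 12 = -21/4.
For General C: with q = P(X), equating Top's and Bottom's payoffs gives −7q − 4 = 21q − 9 ⇒ q = 5/28.

-21/4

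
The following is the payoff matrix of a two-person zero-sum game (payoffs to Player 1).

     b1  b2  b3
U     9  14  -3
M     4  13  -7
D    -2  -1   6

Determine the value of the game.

12/5

Row minima: U → -3, M → -7, D → -2; maximin = -2.
Column maxima: b1 → 9, b2 → 14, b3 → 6; minimax = 6.
-2 ≠ 6, so there is no saddle point; optimal play is mixed.
M is strictly dominated by U, so Player 1 never plays it.
b2 is strictly dominated by b1 (it gives Player 1 strictly more in every row), so Player 2 never plays it.
On the remaining 2×2 (U, D vs b1, b3):
Let Player 1 play U with probability p. Expected payoff against b1: 9p + (-2)(1−p) = 11p − 2; against b3: (-3)p + 6(1−p) = −9p + 6.
Setting these equal: 11p − 2 = −9p + 6 ⇒ 20p = 8 ⇒ p = 2/5, and the value is (11)·(2/5) − 2 = 12/5.
For Player 2: with q = P(b1), equating U's and D's payoffs gives 12q − 3 = −8q + 6 ⇒ q = 9/20.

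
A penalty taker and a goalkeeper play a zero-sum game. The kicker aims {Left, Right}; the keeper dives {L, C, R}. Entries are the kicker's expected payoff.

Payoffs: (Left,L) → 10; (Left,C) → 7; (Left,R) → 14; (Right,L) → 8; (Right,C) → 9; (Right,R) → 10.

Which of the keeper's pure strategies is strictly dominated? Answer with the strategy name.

L holds the kicker's payoff strictly below R in every row: 10 < 14, 8 < 10.
So R is strictly dominated for the keeper.

R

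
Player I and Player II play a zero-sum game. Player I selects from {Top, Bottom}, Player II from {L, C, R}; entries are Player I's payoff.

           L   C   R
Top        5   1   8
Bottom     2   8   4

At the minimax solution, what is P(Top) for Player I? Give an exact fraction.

3/5

Row minima: Top → 1, Bottom → 2; maximin = 2.
Column maxima: L → 5, C → 8, R → 8; minimax = 5.
2 ≠ 5, so there is no saddle point; optimal play is mixed.
R is strictly dominated by L (it gives Player I strictly more in every row), so Player II never plays it.
On the remaining 2×2 (Top, Bottom vs L, C):
Let Player I play Top with probability p. Expected payoff against L: 5p + 2(1−p) = 3p + 2; against C: 1p + 8(1−p) = −7p + 8.
Setting these equal: 3p + 2 = −7p + 8 ⇒ 10p = 6 ⇒ p = 3/5, and the value is (3)·(3/5) + 2 = 19/5.
For Player II: with q = P(L), equating Top's and Bottom's payoffs gives 4q + 1 = −6q + 8 ⇒ q = 7/10.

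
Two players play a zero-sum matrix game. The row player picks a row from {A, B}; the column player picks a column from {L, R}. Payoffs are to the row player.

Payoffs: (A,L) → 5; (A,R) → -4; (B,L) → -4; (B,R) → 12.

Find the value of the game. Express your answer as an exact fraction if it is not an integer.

Row minima: A → -4, B → -4; maximin = -4.
Column maxima: L → 5, R → 12; minimax = 5.
-4 ≠ 5, so there is no saddle point; optimal play is mixed.
Let the row player play A with probability p. Expected payoff against L: 5p + (-4)(1−p) = 9p − 4; against R: (-4)p + 12(1−p) = −16p + 12.
Setting these equal: 9p − 4 = −16p + 12 ⇒ 25p = 16 ⇒ p = 16/25, and the value is (9)·(16/25) − 4 = 44/25.
For the column player: with q = P(L), equating A's and B's payoffs gives 9q − 4 = −16q + 12 ⇒ q = 16/25.

44/25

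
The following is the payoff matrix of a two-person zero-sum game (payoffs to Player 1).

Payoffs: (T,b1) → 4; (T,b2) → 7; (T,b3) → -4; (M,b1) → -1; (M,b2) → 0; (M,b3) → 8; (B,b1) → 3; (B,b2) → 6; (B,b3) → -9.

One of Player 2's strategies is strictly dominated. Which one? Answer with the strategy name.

b1 holds Player 1's payoff strictly below b2 in every row: 4 < 7, -1 < 0, 3 < 6.
So b2 is strictly dominated for Player 2.

b2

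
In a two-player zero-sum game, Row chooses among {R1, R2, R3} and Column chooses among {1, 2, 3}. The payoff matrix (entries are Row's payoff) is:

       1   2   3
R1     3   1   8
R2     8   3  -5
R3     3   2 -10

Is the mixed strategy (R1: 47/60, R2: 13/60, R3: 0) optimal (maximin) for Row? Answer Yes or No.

Against 1 this mix gives (47/60)·3 + (13/60)·8 = 49/12.
Against 2 this mix gives (47/60)·1 + (13/60)·3 = 43/30.
Against 3 this mix gives (47/60)·8 + (13/60)·(-5) = 311/60.
Column will play 2, holding Row to 43/30. Shifting weight toward the row that does better against 2 would raise this floor (the equalizing mix achieves 29/15 against both 2 and 3), so the proposed strategy is not optimal.

No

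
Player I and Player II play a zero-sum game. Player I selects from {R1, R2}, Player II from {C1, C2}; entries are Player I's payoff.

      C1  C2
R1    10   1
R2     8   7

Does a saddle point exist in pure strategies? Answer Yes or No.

Yes

Row minima: R1 → 1, R2 → 7; maximin = 7.
Column maxima: C1 → 10, C2 → 7; minimax = 7.
maximin = minimax = 7, so a saddle point exists.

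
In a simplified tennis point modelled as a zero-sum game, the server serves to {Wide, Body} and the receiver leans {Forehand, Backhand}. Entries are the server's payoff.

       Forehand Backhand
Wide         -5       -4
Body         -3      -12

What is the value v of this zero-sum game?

-24/5

Row minima: Wide → -5, Body → -12; maximin = -5.
Column maxima: Forehand → -3, Backhand → -4; minimax = -4.
-5 ≠ -4, so there is no saddle point; optimal play is mixed.
Let the server play Wide with probability p. Expected payoff against Forehand: (-5)p + (-3)(1−p) = −2p − 3; against Backhand: (-4)p + (-12)(1−p) = 8p − 12.
Setting these equal: −2p − 3 = 8p − 12 ⇒ −10p = -9 ⇒ p = 9/10, and the value is (-2)·(9/10) − 3 = -24/5.
For the receiver: with q = P(Forehand), equating Wide's and Body's payoffs gives −q − 4 = 9q − 12 ⇒ q = 4/5.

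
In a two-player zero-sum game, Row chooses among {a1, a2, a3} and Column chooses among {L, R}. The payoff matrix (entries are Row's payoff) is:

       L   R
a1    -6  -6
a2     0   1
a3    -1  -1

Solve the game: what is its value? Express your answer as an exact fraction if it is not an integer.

0

Row minima: a1 → -6, a2 → 0, a3 → -1; maximin = 0.
Column maxima: L → 0, R → 1; minimax = 0.
Since maximin = minimax = 0, there is a saddle point and the value is 0.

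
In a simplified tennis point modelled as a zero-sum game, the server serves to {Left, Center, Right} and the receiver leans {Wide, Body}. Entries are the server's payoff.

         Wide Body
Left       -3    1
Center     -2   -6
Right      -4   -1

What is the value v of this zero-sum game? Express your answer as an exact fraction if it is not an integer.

Row minima: Left → -3, Center → -6, Right → -4; maximin = -3.
Column maxima: Wide → -2, Body → 1; minimax = -2.
-3 ≠ -2, so there is no saddle point; optimal play is mixed.
Right is strictly dominated by Left, so the server never plays it.
On the remaining 2×2 (Left, Center vs Wide, Body):
Let the server play Left with probability p. Expected payoff against Wide: (-3)p + (-2)(1−p) = −p − 2; against Body: 1p + (-6)(1−p) = 7p − 6.
Setting these equal: −p − 2 = 7p − 6 ⇒ −8p = -4 ⇒ p = 1/2, and the value is (-1)·(1/2) − 2 = -5/2.
For the receiver: with q = P(Wide), equating Left's and Center's payoffs gives −4q + 1 = 4q − 6 ⇒ q = 7/8.

-5/2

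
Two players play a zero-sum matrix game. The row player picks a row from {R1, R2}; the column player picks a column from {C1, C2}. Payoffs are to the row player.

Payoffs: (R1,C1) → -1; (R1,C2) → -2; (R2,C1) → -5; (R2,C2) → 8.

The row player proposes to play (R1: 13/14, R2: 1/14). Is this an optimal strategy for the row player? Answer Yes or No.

Against C1 this mix gives (13/14)·(-1) + (1/14)·(-5) = -9/7.
Against C2 this mix gives (13/14)·(-2) + (1/14)·8 = -9/7.
All of the column player's active replies (C1, C2) yield -9/7, and no column does worse for the row player. The mix makes the column player indifferent and guarantees -9/7, so it is optimal.

Yes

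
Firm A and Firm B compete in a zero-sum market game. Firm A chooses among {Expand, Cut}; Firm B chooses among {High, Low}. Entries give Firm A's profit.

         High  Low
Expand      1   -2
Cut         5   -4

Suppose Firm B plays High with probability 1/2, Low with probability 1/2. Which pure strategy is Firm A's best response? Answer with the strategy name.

Cut

Expected payoff of Expand: (1/2)·1 + (1/2)·(-2) = -1/2.
Expected payoff of Cut: (1/2)·5 + (1/2)·(-4) = 1/2.
The largest is 1/2, so Firm A's best response is Cut.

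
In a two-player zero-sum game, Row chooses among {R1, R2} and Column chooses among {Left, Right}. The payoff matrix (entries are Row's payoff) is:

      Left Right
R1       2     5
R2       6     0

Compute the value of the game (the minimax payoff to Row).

10/3

Row minima: R1 → 2, R2 → 0; maximin = 2.
Column maxima: Left → 6, Right → 5; minimax = 5.
2 ≠ 5, so there is no saddle point; optimal play is mixed.
Let Row play R1 with probability p. Expected payoff against Left: 2p + 6(1−p) = −4p + 6; against Right: 5p + 0(1−p) = 5p.
Setting these equal: −4p + 6 = 5p ⇒ −9p = -6 ⇒ p = 2/3, and the value is (-4)·(2/3) + 6 = 10/3.
For Column: with q = P(Left), equating R1's and R2's payoffs gives −3q + 5 = 6q ⇒ q = 5/9.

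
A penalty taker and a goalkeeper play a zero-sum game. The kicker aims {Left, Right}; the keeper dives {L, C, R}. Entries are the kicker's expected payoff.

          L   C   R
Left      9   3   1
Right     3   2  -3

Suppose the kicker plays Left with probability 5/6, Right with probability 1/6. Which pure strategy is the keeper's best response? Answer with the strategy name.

If the keeper plays L, the kicker's expected payoff is (5/6)·9 + (1/6)·3 = 8.
If the keeper plays C, the kicker's expected payoff is (5/6)·3 + (1/6)·2 = 17/6.
If the keeper plays R, the kicker's expected payoff is (5/6)·1 + (1/6)·(-3) = 1/3.
The keeper minimizes the kicker's payoff; the smallest is 1/3, so the best response is R.

R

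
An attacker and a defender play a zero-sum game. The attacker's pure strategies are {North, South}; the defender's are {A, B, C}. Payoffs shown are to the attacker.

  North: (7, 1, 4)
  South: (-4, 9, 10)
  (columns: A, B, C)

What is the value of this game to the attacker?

Row minima: North → 1, South → -4; maximin = 1.
Column maxima: A → 7, B → 9, C → 10; minimax = 7.
1 ≠ 7, so there is no saddle point; optimal play is mixed.
C is strictly dominated by B (it gives the attacker strictly more in every row), so the defender never plays it.
On the remaining 2×2 (North, South vs A, B):
Let the attacker play North with probability p. Expected payoff against A: 7p + (-4)(1−p) = 11p − 4; against B: 1p + 9(1−p) = −8p + 9.
Setting these equal: 11p − 4 = −8p + 9 ⇒ 19p = 13 ⇒ p = 13/19, and the value is (11)·(13/19) − 4 = 67/19.
For the defender: with q = P(A), equating North's and South's payoffs gives 6q + 1 = −13q + 9 ⇒ q = 8/19.

67/19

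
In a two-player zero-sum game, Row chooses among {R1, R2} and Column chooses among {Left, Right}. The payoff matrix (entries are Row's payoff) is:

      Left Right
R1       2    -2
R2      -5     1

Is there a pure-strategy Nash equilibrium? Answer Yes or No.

Row minima: R1 → -2, R2 → -5; maximin = -2.
Column maxima: Left → 2, Right → 1; minimax = 1.
-2 ≠ 1, so no pure-strategy equilibrium exists.

No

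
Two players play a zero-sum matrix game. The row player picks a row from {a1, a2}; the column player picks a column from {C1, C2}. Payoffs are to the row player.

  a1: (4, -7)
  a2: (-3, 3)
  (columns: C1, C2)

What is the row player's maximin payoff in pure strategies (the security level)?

Row minima: a1 → -7, a2 → -3.
The best of these is -3.

-3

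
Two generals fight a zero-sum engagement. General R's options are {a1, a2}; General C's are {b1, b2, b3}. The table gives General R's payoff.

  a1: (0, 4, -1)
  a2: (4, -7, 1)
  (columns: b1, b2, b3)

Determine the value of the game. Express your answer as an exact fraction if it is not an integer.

Row minima: a1 → -1, a2 → -7; maximin = -1.
Column maxima: b1 → 4, b2 → 4, b3 → 1; minimax = 1.
-1 ≠ 1, so there is no saddle point; optimal play is mixed.
b1 is strictly dominated by b3 (it gives General R strictly more in every row), so General C never plays it.
On the remaining 2×2 (a1, a2 vs b2, b3):
Let General R play a1 with probability p. Expected payoff against b2: 4p + (-7)(1−p) = 11p − 7; against b3: (-1)p + 1(1−p) = −2p + 1.
Setting these equal: 11p − 7 = −2p + 1 ⇒ 13p = 8 ⇒ p = 8/13, and the value is (11)·(8/13) − 7 = -3/13.
For General C: with q = P(b2), equating a1's and a2's payoffs gives 5q − 1 = −8q + 1 ⇒ q = 2/13.

-3/13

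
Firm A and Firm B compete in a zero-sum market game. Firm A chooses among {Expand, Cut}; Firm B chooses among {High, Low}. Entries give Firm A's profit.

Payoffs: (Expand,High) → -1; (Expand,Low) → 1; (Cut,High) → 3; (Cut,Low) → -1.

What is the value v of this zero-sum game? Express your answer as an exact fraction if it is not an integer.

1/3

Row minima: Expand → -1, Cut → -1; maximin = -1.
Column maxima: High → 3, Low → 1; minimax = 1.
-1 ≠ 1, so there is no saddle point; optimal play is mixed.
Let Firm A play Expand with probability p. Expected payoff against High: (-1)p + 3(1−p) = −4p + 3; against Low: 1p + (-1)(1−p) = 2p − 1.
Setting these equal: −4p + 3 = 2p − 1 ⇒ −6p = -4 ⇒ p = 2/3, and the value is (-4)·(2/3) + 3 = 1/3.
For Firm B: with q = P(High), equating Expand's and Cut's payoffs gives −2q + 1 = 4q − 1 ⇒ q = 1/3.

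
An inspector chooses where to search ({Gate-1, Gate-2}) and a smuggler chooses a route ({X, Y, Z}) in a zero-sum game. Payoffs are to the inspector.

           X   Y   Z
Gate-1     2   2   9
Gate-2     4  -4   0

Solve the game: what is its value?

Row minima: Gate-1 → 2, Gate-2 → -4; maximin = 2.
Column maxima: X → 4, Y → 2, Z → 9; minimax = 2.
Since maximin = minimax = 2, there is a saddle point and the value is 2.

2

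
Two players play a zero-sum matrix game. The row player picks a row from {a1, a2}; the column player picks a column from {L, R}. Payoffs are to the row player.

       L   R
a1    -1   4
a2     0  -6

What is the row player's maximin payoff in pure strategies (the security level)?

Row minima: a1 → -1, a2 → -6.
The best of these is -1.

-1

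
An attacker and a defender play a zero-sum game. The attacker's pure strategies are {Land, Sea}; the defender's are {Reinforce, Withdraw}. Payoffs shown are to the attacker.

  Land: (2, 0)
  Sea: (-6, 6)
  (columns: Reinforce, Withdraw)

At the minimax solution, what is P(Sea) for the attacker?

Row minima: Land → 0, Sea → -6; maximin = 0.
Column maxima: Reinforce → 2, Withdraw → 6; minimax = 2.
0 ≠ 2, so there is no saddle point; optimal play is mixed.
Let the attacker play Land with probability p. Expected payoff against Reinforce: 2p + (-6)(1−p) = 8p − 6; against Withdraw: 0p + 6(1−p) = −6p + 6.
Setting these equal: 8p − 6 = −6p + 6 ⇒ 14p = 12 ⇒ p = 6/7, and the value is (8)·(6/7) − 6 = 6/7.
For the defender: with q = P(Reinforce), equating Land's and Sea's payoffs gives 2q = −12q + 6 ⇒ q = 3/7.

1/7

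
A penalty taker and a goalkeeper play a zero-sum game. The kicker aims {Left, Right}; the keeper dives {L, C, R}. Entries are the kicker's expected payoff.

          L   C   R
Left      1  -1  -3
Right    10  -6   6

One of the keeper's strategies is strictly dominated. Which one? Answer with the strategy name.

C holds the kicker's payoff strictly below L in every row: -1 < 1, -6 < 10.
So L is strictly dominated for the keeper.

L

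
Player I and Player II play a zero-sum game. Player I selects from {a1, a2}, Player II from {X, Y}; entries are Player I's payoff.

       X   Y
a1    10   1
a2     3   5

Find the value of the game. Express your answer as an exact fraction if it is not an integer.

47/11

Row minima: a1 → 1, a2 → 3; maximin = 3.
Column maxima: X → 10, Y → 5; minimax = 5.
3 ≠ 5, so there is no saddle point; optimal play is mixed.
Let Player I play a1 with probability p. Expected payoff against X: 10p + 3(1−p) = 7p + 3; against Y: 1p + 5(1−p) = −4p + 5.
Setting these equal: 7p + 3 = −4p + 5 ⇒ 11p = 2 ⇒ p = 2/11, and the value is (7)·(2/11) + 3 = 47/11.
For Player II: with q = P(X), equating a1's and a2's payoffs gives 9q + 1 = −2q + 5 ⇒ q = 4/11.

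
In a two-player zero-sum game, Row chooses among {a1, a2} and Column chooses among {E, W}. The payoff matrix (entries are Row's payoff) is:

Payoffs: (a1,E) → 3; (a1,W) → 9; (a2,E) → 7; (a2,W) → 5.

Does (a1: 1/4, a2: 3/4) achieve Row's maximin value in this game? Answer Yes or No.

Against E this mix gives (1/4)·3 + (3/4)·7 = 6.
Against W this mix gives (1/4)·9 + (3/4)·5 = 6.
All of Column's active replies (E, W) yield 6, and no column does worse for Row. The mix makes Column indifferent and guarantees 6, so it is optimal.

Yes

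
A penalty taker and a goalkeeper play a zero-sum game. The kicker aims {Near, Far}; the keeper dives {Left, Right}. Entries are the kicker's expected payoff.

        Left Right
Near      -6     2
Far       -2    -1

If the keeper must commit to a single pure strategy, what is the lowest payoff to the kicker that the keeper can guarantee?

Column maxima: Left → -2, Right → 2.
The smallest of these is -2.

-2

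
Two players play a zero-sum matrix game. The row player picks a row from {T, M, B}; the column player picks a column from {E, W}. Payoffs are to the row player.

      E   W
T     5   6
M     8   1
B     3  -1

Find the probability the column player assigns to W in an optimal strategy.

Row minima: T → 5, M → 1, B → -1; maximin = 5.
Column maxima: E → 8, W → 6; minimax = 6.
5 ≠ 6, so there is no saddle point; optimal play is mixed.
B is strictly dominated by T, so the row player never plays it.
On the remaining 2×2 (T, M vs E, W):
Let the row player play T with probability p. Expected payoff against E: 5p + 8(1−p) = −3p + 8; against W: 6p + 1(1−p) = 5p + 1.
Setting these equal: −3p + 8 = 5p + 1 ⇒ −8p = -7 ⇒ p = 7/8, and the value is (-3)·(7/8) + 8 = 43/8.
For the column player: with q = P(E), equating T's and M's payoffs gives −q + 6 = 7q + 1 ⇒ q = 5/8.

3/8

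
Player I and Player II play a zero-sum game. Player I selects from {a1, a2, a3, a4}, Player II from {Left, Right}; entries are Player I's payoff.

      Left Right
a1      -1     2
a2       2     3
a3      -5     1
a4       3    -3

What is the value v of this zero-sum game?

15/7

Row minima: a1 → -1, a2 → 2, a3 → -5, a4 → -3; maximin = 2.
Column maxima: Left → 3, Right → 3; minimax = 3.
2 ≠ 3, so there is no saddle point; optimal play is mixed.
a1 is strictly dominated by a2, so Player I never plays it.
a3 is strictly dominated by a2, so Player I never plays it.
On the remaining 2×2 (a2, a4 vs Left, Right):
Let Player I play a2 with probability p. Expected payoff against Left: 2p + 3(1−p) = −p + 3; against Right: 3p + (-3)(1−p) = 6p − 3.
Setting these equal: −p + 3 = 6p − 3 ⇒ −7p = -6 ⇒ p = 6/7, and the value is (-1)·(6/7) + 3 = 15/7.
For Player II: with q = P(Left), equating a2's and a4's payoffs gives −q + 3 = 6q − 3 ⇒ q = 6/7.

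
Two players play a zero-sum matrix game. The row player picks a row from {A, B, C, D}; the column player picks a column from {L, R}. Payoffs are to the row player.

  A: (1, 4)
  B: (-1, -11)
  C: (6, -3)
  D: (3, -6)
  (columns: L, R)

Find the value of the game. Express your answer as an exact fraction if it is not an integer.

9/4

Row minima: A → 1, B → -11, C → -3, D → -6; maximin = 1.
Column maxima: L → 6, R → 4; minimax = 4.
1 ≠ 4, so there is no saddle point; optimal play is mixed.
B is strictly dominated by A, so the row player never plays it.
D is strictly dominated by C, so the row player never plays it.
On the remaining 2×2 (A, C vs L, R):
Let the row player play A with probability p. Expected payoff against L: 1p + 6(1−p) = −5p + 6; against R: 4p + (-3)(1−p) = 7p − 3.
Setting these equal: −5p + 6 = 7p − 3 ⇒ −12p = -9 ⇒ p = 3/4, and the value is (-5)·(3/4) + 6 = 9/4.
For the column player: with q = P(L), equating A's and C's payoffs gives −3q + 4 = 9q − 3 ⇒ q = 7/12.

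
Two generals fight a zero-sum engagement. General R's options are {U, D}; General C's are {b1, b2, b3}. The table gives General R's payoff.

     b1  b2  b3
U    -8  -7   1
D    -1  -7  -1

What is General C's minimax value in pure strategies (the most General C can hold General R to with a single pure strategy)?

Column maxima: b1 → -1, b2 → -7, b3 → 1.
The smallest of these is -7.

-7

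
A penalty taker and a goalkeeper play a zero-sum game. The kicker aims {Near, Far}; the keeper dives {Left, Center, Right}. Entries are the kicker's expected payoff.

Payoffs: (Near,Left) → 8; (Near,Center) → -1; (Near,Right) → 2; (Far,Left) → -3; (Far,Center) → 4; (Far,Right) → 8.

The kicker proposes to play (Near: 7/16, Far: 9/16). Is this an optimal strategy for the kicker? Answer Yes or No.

Yes

Against Left this mix gives (7/16)·8 + (9/16)·(-3) = 29/16.
Against Center this mix gives (7/16)·(-1) + (9/16)·4 = 29/16.
Against Right this mix gives (7/16)·2 + (9/16)·8 = 43/8.
All of the keeper's active replies (Left, Center) yield 29/16, and no column does worse for the kicker. The mix makes the keeper indifferent and guarantees 29/16, so it is optimal.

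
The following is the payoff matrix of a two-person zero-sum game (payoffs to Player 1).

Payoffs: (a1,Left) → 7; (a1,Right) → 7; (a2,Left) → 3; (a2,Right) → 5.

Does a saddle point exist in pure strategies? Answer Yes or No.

Row minima: a1 → 7, a2 → 3; maximin = 7.
Column maxima: Left → 7, Right → 7; minimax = 7.
maximin = minimax = 7, so a saddle point exists.

Yes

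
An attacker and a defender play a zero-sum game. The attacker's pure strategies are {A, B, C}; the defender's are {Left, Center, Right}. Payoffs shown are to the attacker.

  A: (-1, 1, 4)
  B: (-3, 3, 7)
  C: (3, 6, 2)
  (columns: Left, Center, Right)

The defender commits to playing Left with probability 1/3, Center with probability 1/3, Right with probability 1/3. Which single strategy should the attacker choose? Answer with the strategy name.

C

Expected payoff of A: (1/3)·(-1) + (1/3)·1 + (1/3)·4 = 4/3.
Expected payoff of B: (1/3)·(-3) + (1/3)·3 + (1/3)·7 = 7/3.
Expected payoff of C: (1/3)·3 + (1/3)·6 + (1/3)·2 = 11/3.
The largest is 11/3, so the attacker's best response is C.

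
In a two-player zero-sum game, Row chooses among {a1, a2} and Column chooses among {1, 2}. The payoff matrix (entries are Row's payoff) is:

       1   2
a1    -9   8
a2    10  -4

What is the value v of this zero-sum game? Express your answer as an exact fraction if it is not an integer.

44/31

Row minima: a1 → -9, a2 → -4; maximin = -4.
Column maxima: 1 → 10, 2 → 8; minimax = 8.
-4 ≠ 8, so there is no saddle point; optimal play is mixed.
Let Row play a1 with probability p. Expected payoff against 1: (-9)p + 10(1−p) = −19p + 10; against 2: 8p + (-4)(1−p) = 12p − 4.
Setting these equal: −19p + 10 = 12p − 4 ⇒ −31p = -14 ⇒ p = 14/31, and the value is (-19)·(14/31) + 10 = 44/31.
For Column: with q = P(1), equating a1's and a2's payoffs gives −17q + 8 = 14q − 4 ⇒ q = 12/31.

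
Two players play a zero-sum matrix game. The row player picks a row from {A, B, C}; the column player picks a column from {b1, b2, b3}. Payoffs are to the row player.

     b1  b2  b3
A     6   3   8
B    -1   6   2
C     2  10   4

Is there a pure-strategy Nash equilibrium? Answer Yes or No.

Row minima: A → 3, B → -1, C → 2; maximin = 3.
Column maxima: b1 → 6, b2 → 10, b3 → 8; minimax = 6.
3 ≠ 6, so no pure-strategy equilibrium exists.

No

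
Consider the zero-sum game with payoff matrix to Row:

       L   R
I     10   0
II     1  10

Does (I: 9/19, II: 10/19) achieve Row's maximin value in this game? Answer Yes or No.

Against L this mix gives (9/19)·10 + (10/19)·1 = 100/19.
Against R this mix gives (9/19)·0 + (10/19)·10 = 100/19.
All of Column's active replies (L, R) yield 100/19, and no column does worse for Row. The mix makes Column indifferent and guarantees 100/19, so it is optimal.

Yes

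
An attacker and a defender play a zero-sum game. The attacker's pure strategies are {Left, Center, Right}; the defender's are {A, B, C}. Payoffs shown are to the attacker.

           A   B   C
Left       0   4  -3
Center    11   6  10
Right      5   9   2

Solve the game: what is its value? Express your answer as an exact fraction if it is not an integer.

78/11

Row minima: Left → -3, Center → 6, Right → 2; maximin = 6.
Column maxima: A → 11, B → 9, C → 10; minimax = 9.
6 ≠ 9, so there is no saddle point; optimal play is mixed.
Left is strictly dominated by Center, so the attacker never plays it.
A is strictly dominated by C (it gives the attacker strictly more in every row), so the defender never plays it.
On the remaining 2×2 (Center, Right vs B, C):
Let the attacker play Center with probability p. Expected payoff against B: 6p + 9(1−p) = −3p + 9; against C: 10p + 2(1−p) = 8p + 2.
Setting these equal: −3p + 9 = 8p + 2 ⇒ −11p = -7 ⇒ p = 7/11, and the value is (-3)·(7/11) + 9 = 78/11.
For the defender: with q = P(B), equating Center's and Right's payoffs gives −4q + 10 = 7q + 2 ⇒ q = 8/11.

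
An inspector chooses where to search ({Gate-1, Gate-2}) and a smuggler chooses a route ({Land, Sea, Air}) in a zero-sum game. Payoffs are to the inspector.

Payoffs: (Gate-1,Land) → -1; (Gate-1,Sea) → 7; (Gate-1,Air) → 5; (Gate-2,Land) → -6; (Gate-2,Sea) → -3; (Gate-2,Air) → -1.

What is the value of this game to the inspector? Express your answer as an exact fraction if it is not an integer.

Row minima: Gate-1 → -1, Gate-2 → -6; maximin = -1.
Column maxima: Land → -1, Sea → 7, Air → 5; minimax = -1.
Since maximin = minimax = -1, there is a saddle point and the value is -1.

-1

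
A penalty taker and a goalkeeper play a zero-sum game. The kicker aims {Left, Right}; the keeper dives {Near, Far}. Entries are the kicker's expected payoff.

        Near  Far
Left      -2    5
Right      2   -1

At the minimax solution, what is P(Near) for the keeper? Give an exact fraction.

Row minima: Left → -2, Right → -1; maximin = -1.
Column maxima: Near → 2, Far → 5; minimax = 2.
-1 ≠ 2, so there is no saddle point; optimal play is mixed.
Let the kicker play Left with probability p. Expected payoff against Near: (-2)p + 2(1−p) = −4p + 2; against Far: 5p + (-1)(1−p) = 6p − 1.
Setting these equal: −4p + 2 = 6p − 1 ⇒ −10p = -3 ⇒ p = 3/10, and the value is (-4)·(3/10) + 2 = 4/5.
For the keeper: with q = P(Near), equating Left's and Right's payoffs gives −7q + 5 = 3q − 1 ⇒ q = 3/5.

3/5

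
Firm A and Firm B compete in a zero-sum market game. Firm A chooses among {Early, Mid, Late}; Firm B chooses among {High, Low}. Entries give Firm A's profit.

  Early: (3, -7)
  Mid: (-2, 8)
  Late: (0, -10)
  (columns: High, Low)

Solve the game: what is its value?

Row minima: Early → -7, Mid → -2, Late → -10; maximin = -2.
Column maxima: High → 3, Low → 8; minimax = 3.
-2 ≠ 3, so there is no saddle point; optimal play is mixed.
Late is strictly dominated by Early, so Firm A never plays it.
On the remaining 2×2 (Early, Mid vs High, Low):
Let Firm A play Early with probability p. Expected payoff against High: 3p + (-2)(1−p) = 5p − 2; against Low: (-7)p + 8(1−p) = −15p + 8.
Setting these equal: 5p − 2 = −15p + 8 ⇒ 20p = 10 ⇒ p = 1/2, and the value is (5)·(1/2) − 2 = 1/2.
For Firm B: with q = P(High), equating Early's and Mid's payoffs gives 10q − 7 = −10q + 8 ⇒ q = 3/4.

1/2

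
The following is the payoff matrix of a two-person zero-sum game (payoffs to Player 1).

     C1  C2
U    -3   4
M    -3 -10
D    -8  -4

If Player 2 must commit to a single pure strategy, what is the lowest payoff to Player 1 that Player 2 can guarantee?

Column maxima: C1 → -3, C2 → 4.
The smallest of these is -3.

-3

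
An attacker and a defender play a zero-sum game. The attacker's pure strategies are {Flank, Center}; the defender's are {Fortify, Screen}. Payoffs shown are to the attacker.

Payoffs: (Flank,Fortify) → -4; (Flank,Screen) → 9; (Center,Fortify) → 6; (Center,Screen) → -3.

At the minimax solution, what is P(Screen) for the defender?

Row minima: Flank → -4, Center → -3; maximin = -3.
Column maxima: Fortify → 6, Screen → 9; minimax = 6.
-3 ≠ 6, so there is no saddle point; optimal play is mixed.
Let the attacker play Flank with probability p. Expected payoff against Fortify: (-4)p + 6(1−p) = −10p + 6; against Screen: 9p + (-3)(1−p) = 12p − 3.
Setting these equal: −10p + 6 = 12p − 3 ⇒ −22p = -9 ⇒ p = 9/22, and the value is (-10)·(9/22) + 6 = 21/11.
For the defender: with q = P(Fortify), equating Flank's and Center's payoffs gives −13q + 9 = 9q − 3 ⇒ q = 6/11.

5/11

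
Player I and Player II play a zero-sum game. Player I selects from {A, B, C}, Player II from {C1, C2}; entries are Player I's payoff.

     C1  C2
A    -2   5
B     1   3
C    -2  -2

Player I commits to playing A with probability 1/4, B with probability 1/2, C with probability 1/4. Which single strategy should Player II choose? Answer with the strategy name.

C1

If Player II plays C1, Player I's expected payoff is (1/4)·(-2) + (1/2)·1 + (1/4)·(-2) = -1/2.
If Player II plays C2, Player I's expected payoff is (1/4)·5 + (1/2)·3 + (1/4)·(-2) = 9/4.
Player II minimizes Player I's payoff; the smallest is -1/2, so the best response is C1.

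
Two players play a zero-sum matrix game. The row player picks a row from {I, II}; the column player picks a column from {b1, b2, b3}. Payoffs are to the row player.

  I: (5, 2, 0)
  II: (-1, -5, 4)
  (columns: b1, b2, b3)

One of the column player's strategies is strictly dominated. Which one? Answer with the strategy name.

b2 holds the row player's payoff strictly below b1 in every row: 2 < 5, -5 < -1.
So b1 is strictly dominated for the column player.

b1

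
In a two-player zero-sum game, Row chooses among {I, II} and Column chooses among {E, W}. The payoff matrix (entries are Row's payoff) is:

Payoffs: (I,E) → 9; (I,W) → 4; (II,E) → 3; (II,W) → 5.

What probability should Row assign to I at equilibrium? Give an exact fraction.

Row minima: I → 4, II → 3; maximin = 4.
Column maxima: E → 9, W → 5; minimax = 5.
4 ≠ 5, so there is no saddle point; optimal play is mixed.
Let Row play I with probability p. Expected payoff against E: 9p + 3(1−p) = 6p + 3; against W: 4p + 5(1−p) = −p + 5.
Setting these equal: 6p + 3 = −p + 5 ⇒ 7p = 2 ⇒ p = 2/7, and the value is (6)·(2/7) + 3 = 33/7.
For Column: with q = P(E), equating I's and II's payoffs gives 5q + 4 = −2q + 5 ⇒ q = 1/7.

2/7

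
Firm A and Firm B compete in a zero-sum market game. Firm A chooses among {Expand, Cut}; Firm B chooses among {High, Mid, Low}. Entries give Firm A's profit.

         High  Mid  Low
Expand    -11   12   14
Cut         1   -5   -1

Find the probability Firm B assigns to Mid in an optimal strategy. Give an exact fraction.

12/29

Row minima: Expand → -11, Cut → -5; maximin = -5.
Column maxima: High → 1, Mid → 12, Low → 14; minimax = 1.
-5 ≠ 1, so there is no saddle point; optimal play is mixed.
Low is strictly dominated by Mid (it gives Firm A strictly more in every row), so Firm B never plays it.
On the remaining 2×2 (Expand, Cut vs High, Mid):
Let Firm A play Expand with probability p. Expected payoff against High: (-11)p + 1(1−p) = −12p + 1; against Mid: 12p + (-5)(1−p) = 17p − 5.
Setting these equal: −12p + 1 = 17p − 5 ⇒ −29p = -6 ⇒ p = 6/29, and the value is (-12)·(6/29) + 1 = -43/29.
For Firm B: with q = P(High), equating Expand's and Cut's payoffs gives −23q + 12 = 6q − 5 ⇒ q = 17/29.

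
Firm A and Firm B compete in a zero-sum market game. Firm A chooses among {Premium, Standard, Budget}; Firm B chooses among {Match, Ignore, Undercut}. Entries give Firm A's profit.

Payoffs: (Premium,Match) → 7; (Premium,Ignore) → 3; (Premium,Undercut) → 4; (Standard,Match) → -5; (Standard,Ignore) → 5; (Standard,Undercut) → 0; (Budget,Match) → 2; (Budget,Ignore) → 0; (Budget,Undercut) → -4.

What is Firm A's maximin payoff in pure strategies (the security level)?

Row minima: Premium → 3, Standard → -5, Budget → -4.
The best of these is 3.

3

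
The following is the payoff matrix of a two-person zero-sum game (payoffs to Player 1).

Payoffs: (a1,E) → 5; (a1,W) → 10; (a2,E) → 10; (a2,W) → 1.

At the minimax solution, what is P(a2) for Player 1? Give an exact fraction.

Row minima: a1 → 5, a2 → 1; maximin = 5.
Column maxima: E → 10, W → 10; minimax = 10.
5 ≠ 10, so there is no saddle point; optimal play is mixed.
Let Player 1 play a1 with probability p. Expected payoff against E: 5p + 10(1−p) = −5p + 10; against W: 10p + 1(1−p) = 9p + 1.
Setting these equal: −5p + 10 = 9p + 1 ⇒ −14p = -9 ⇒ p = 9/14, and the value is (-5)·(9/14) + 10 = 95/14.
For Player 2: with q = P(E), equating a1's and a2's payoffs gives −5q + 10 = 9q + 1 ⇒ q = 9/14.

5/14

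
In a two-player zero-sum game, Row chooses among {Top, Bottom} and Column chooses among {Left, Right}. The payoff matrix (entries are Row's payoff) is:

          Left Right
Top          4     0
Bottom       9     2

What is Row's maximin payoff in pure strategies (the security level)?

Row minima: Top → 0, Bottom → 2.
The best of these is 2.

2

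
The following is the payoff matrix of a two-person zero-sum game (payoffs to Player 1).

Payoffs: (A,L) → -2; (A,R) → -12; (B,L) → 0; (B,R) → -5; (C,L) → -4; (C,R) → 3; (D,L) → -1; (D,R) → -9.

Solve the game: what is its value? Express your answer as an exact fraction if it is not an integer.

Row minima: A → -12, B → -5, C → -4, D → -9; maximin = -4.
Column maxima: L → 0, R → 3; minimax = 0.
-4 ≠ 0, so there is no saddle point; optimal play is mixed.
A is strictly dominated by B, so Player 1 never plays it.
D is strictly dominated by B, so Player 1 never plays it.
On the remaining 2×2 (B, C vs L, R):
Let Player 1 play B with probability p. Expected payoff against L: 0p + (-4)(1−p) = 4p − 4; against R: (-5)p + 3(1−p) = −8p + 3.
Setting these equal: 4p − 4 = −8p + 3 ⇒ 12p = 7 ⇒ p = 7/12, and the value is (4)·(7/12) − 4 = -5/3.
For Player 2: with q = P(L), equating B's and C's payoffs gives 5q − 5 = −7q + 3 ⇒ q = 2/3.

-5/3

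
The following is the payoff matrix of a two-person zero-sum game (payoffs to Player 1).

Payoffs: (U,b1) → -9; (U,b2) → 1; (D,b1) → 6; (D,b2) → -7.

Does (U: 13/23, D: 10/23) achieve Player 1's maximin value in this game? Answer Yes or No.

Against b1 this mix gives (13/23)·(-9) + (10/23)·6 = -57/23.
Against b2 this mix gives (13/23)·1 + (10/23)·(-7) = -57/23.
All of Player 2's active replies (b1, b2) yield -57/23, and no column does worse for Player 1. The mix makes Player 2 indifferent and guarantees -57/23, so it is optimal.

Yes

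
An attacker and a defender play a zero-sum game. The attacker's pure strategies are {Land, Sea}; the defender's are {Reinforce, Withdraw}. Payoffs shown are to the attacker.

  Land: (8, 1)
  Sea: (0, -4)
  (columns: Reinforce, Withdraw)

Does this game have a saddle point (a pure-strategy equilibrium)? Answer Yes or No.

Row minima: Land → 1, Sea → -4; maximin = 1.
Column maxima: Reinforce → 8, Withdraw → 1; minimax = 1.
maximin = minimax = 1, so a saddle point exists.

Yes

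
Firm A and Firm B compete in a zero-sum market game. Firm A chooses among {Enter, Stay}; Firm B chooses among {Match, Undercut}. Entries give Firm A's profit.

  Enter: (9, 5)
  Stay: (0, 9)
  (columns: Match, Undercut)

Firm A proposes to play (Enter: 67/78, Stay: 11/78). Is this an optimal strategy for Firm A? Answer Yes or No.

No

Against Match this mix gives (67/78)·9 + (11/78)·0 = 201/26.
Against Undercut this mix gives (67/78)·5 + (11/78)·9 = 217/39.
Firm B will play Undercut, holding Firm A to 217/39. Shifting weight toward the row that does better against Undercut would raise this floor (the equalizing mix achieves 81/13 against both Undercut and Match), so the proposed strategy is not optimal.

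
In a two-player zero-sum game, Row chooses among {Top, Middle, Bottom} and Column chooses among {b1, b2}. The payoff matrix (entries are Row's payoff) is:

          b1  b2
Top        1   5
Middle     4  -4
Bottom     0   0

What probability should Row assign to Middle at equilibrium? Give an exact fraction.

1/3

Row minima: Top → 1, Middle → -4, Bottom → 0; maximin = 1.
Column maxima: b1 → 4, b2 → 5; minimax = 4.
1 ≠ 4, so there is no saddle point; optimal play is mixed.
Bottom is strictly dominated by Top, so Row never plays it.
On the remaining 2×2 (Top, Middle vs b1, b2):
Let Row play Top with probability p. Expected payoff against b1: 1p + 4(1−p) = −3p + 4; against b2: 5p + (-4)(1−p) = 9p − 4.
Setting these equal: −3p + 4 = 9p − 4 ⇒ −12p = -8 ⇒ p = 2/3, and the value is (-3)·(2/3) + 4 = 2.
For Column: with q = P(b1), equating Top's and Middle's payoffs gives −4q + 5 = 8q − 4 ⇒ q = 3/4.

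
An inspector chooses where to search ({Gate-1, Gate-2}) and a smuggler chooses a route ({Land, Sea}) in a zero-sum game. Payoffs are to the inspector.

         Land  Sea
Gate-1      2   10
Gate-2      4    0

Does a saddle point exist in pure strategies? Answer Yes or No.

Row minima: Gate-1 → 2, Gate-2 → 0; maximin = 2.
Column maxima: Land → 4, Sea → 10; minimax = 4.
2 ≠ 4, so no pure-strategy equilibrium exists.

No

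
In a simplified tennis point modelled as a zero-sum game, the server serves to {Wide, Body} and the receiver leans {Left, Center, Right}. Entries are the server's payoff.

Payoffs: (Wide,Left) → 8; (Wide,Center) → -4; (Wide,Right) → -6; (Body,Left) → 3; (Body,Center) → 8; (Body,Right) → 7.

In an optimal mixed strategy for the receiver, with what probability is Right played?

Row minima: Wide → -6, Body → 3; maximin = 3.
Column maxima: Left → 8, Center → 8, Right → 7; minimax = 7.
3 ≠ 7, so there is no saddle point; optimal play is mixed.
Center is strictly dominated by Right (it gives the server strictly more in every row), so the receiver never plays it.
On the remaining 2×2 (Wide, Body vs Left, Right):
Let the server play Wide with probability p. Expected payoff against Left: 8p + 3(1−p) = 5p + 3; against Right: (-6)p + 7(1−p) = −13p + 7.
Setting these equal: 5p + 3 = −13p + 7 ⇒ 18p = 4 ⇒ p = 2/9, and the value is (5)·(2/9) + 3 = 37/9.
For the receiver: with q = P(Left), equating Wide's and Body's payoffs gives 14q − 6 = −4q + 7 ⇒ q = 13/18.

5/18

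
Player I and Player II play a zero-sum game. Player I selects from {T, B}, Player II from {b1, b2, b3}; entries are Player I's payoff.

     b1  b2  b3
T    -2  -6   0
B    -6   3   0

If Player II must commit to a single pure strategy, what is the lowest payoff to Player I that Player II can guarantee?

-2

Column maxima: b1 → -2, b2 → 3, b3 → 0.
The smallest of these is -2.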